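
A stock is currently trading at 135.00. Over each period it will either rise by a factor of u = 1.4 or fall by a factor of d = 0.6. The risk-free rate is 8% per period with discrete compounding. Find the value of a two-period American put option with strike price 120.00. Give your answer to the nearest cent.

15.80

Risk-neutral probability p = (1 + 0.08 − 0.6)/(1.4 − 0.6) = 0.4800/0.8000 = 0.6000
Terminal stock prices: S_uu = 264.6, S_ud = 113.4, S_dd = 48.6
Terminal payoffs (K − S): max(-144.6, 0) = 0, max(6.6, 0) = 6.6, max(71.4, 0) = 71.4
Node u (S = 189): continuation = 1/1.08·[0.6000·0.0000 + 0.4000·6.6000] = 2.4444; exercise value = 0.0000 ≤ continuation, so V_u = 2.4444
Node d (S = 81): continuation = 1/1.08·[0.6000·6.6000 + 0.4000·71.4000] = 30.1111; exercise value = 39.0000 > continuation, so V_d = 39.0000 (exercise)
Node 0 (S = 135): continuation = 1/1.08·[0.6000·2.4444 + 0.4000·39.0000] = 15.8025; exercise value = 0.0000 ≤ continuation, so V_0 = 15.8025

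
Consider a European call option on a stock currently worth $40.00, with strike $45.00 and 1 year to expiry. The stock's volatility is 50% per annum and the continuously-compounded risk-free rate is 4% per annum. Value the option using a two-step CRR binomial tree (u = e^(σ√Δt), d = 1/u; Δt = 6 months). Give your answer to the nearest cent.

CRR parameters: u = e^(σ√Δt) = e^(0.5·√0.5) = 1.4241, d = 1/u = 0.7022
Per-period rate: rΔt = 0.04·0.5 = 0.02, so R = e^0.02 = 1.0202
Risk-neutral probability p = (e^0.02 − 0.7022)/(1.4241 − 0.7022) = 0.3180/0.7219 = 0.4405
Terminal stock prices: S_uu = 81.12, S_ud = 40, S_dd = 19.72
Terminal payoffs (S − K): max(36.12, 0) = 36.12, max(-5, 0) = 0, max(-25.28, 0) = 0
Node u (S = 56.96): V_u = e^(−0.02)·[0.4405·36.1246 + 0.5595·0.0000] = 15.5979
Node d (S = 28.09): V_d = e^(−0.02)·[0.4405·0.0000 + 0.5595·0.0000] = 0.0000
Node 0 (S = 40): V_0 = e^(−0.02)·[0.4405·15.5979 + 0.5595·0.0000] = 6.7349

$6.73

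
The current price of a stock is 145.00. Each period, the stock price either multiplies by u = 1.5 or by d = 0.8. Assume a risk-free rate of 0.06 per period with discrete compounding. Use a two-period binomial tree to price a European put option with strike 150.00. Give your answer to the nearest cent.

20.11

Risk-neutral probability p = (1 + 0.06 − 0.8)/(1.5 − 0.8) = 0.2600/0.7000 = 0.3714
Terminal stock prices: S_uu = 326.2, S_ud = 174, S_dd = 92.8
Terminal payoffs (K − S): max(-176.2, 0) = 0, max(-24, 0) = 0, max(57.2, 0) = 57.2
Node u (S = 217.5): V_u = 1/1.06·[0.3714·0.0000 + 0.6286·0.0000] = 0.0000
Node d (S = 116): V_d = 1/1.06·[0.3714·0.0000 + 0.6286·57.2000] = 33.9191
Node 0 (S = 145): V_0 = 1/1.06·[0.3714·0.0000 + 0.6286·33.9191] = 20.1138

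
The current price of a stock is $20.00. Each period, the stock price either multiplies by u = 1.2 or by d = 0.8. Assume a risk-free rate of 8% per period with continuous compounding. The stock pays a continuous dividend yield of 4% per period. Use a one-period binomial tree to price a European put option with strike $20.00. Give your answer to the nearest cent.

Per-period risk-free factor R = e^0.08 = 1.0833; dividend-adjusted growth = e^(0.08−0.04) = 1.0408.
Risk-neutral probability p = (1.0408 − 0.8)/(1.2 − 0.8) = 0.2408/0.4000 = 0.6020
Terminal stock prices: S_u = 24, S_d = 16
Terminal payoffs (K − S): max(-4, 0) = 0, max(4, 0) = 4
Node 0 (S = 20): V_0 = e^(−0.08)·[0.6020·0.0000 + 0.3980·4.0000] = 1.4695

$1.47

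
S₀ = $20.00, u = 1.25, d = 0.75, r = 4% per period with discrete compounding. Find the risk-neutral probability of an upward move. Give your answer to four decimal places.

Risk-neutral probability p = (1 + 0.04 − 0.75)/(1.25 − 0.75) = 0.2900/0.5000 = 0.5800

p = 0.5800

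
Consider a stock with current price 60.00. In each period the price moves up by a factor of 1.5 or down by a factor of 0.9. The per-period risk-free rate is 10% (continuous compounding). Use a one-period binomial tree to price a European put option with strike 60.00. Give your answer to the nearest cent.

3.57

Risk-neutral probability p = (e^0.1 − 0.9)/(1.5 − 0.9) = 0.2052/0.6000 = 0.3420
Terminal stock prices: S_u = 90, S_d = 54
Terminal payoffs (K − S): max(-30, 0) = 0, max(6, 0) = 6
Node 0 (S = 60): V_0 = e^(−0.1)·[0.3420·0.0000 + 0.6580·6.0000] = 3.5726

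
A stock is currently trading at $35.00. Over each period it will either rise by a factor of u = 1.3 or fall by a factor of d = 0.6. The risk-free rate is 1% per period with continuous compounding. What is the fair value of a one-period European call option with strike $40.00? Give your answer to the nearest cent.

Risk-neutral probability p = (e^0.01 − 0.6)/(1.3 − 0.6) = 0.4101/0.7000 = 0.5858
Terminal stock prices: S_u = 45.5, S_d = 21
Terminal payoffs (S − K): max(5.5, 0) = 5.5, max(-19, 0) = 0
Node 0 (S = 35): V_0 = e^(−0.01)·[0.5858·5.5000 + 0.4142·0.0000] = 3.1898

$3.19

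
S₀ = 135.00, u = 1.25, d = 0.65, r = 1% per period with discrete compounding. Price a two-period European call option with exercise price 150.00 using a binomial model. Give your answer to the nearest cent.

Risk-neutral probability p = (1 + 0.01 − 0.65)/(1.25 − 0.65) = 0.3600/0.6000 = 0.6000
Terminal stock prices: S_uu = 210.9, S_ud = 109.7, S_dd = 57.04
Terminal payoffs (S − K): max(60.94, 0) = 60.94, max(-40.31, 0) = 0, max(-92.96, 0) = 0
Node u (S = 168.8): V_u = 1/1.01·[0.6000·60.9375 + 0.4000·0.0000] = 36.2005
Node d (S = 87.75): V_d = 1/1.01·[0.6000·0.0000 + 0.4000·0.0000] = 0.0000
Node 0 (S = 135): V_0 = 1/1.01·[0.6000·36.2005 + 0.4000·0.0000] = 21.5052

21.51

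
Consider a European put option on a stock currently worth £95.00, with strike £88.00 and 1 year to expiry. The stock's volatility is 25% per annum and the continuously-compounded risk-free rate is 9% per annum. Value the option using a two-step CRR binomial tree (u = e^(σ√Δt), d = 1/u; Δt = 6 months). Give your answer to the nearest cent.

CRR parameters: u = e^(σ√Δt) = e^(0.25·√0.5) = 1.1934, d = 1/u = 0.8380
Per-period rate: rΔt = 0.09·0.5 = 0.045, so R = e^0.045 = 1.0460
Risk-neutral probability p = (e^0.045 − 0.8380)/(1.1934 − 0.8380) = 0.2081/0.3554 = 0.5854
Terminal stock prices: S_uu = 135.3, S_ud = 95, S_dd = 66.71
Terminal payoffs (K − S): max(-47.29, 0) = 0, max(-7, 0) = 0, max(21.29, 0) = 21.29
Node u (S = 113.4): V_u = e^(−0.045)·[0.5854·0.0000 + 0.4146·0.0000] = 0.0000
Node d (S = 79.61): V_d = e^(−0.045)·[0.5854·0.0000 + 0.4146·21.2921] = 8.4386
Node 0 (S = 95): V_0 = e^(−0.045)·[0.5854·0.0000 + 0.4146·8.4386] = 3.3444

£3.34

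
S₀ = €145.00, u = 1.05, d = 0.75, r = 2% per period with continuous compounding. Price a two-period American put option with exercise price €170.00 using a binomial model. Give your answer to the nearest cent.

Risk-neutral probability p = (e^0.02 − 0.75)/(1.05 − 0.75) = 0.2702/0.3000 = 0.9007
Terminal stock prices: S_uu = 159.9, S_ud = 114.2, S_dd = 81.56
Terminal payoffs (K − S): max(10.14, 0) = 10.14, max(55.81, 0) = 55.81, max(88.44, 0) = 88.44
Node u (S = 152.2): continuation = e^(−0.02)·[0.9007·10.1375 + 0.0993·55.8125] = 14.3838; exercise value = 17.7500 > continuation, so V_u = 17.7500 (exercise)
Node d (S = 108.8): continuation = e^(−0.02)·[0.9007·55.8125 + 0.0993·88.4375] = 57.8838; exercise value = 61.2500 > continuation, so V_d = 61.2500 (exercise)
Node 0 (S = 145): continuation = e^(−0.02)·[0.9007·17.7500 + 0.0993·61.2500] = 21.6338; exercise value = 25.0000 > continuation, so V_0 = 25.0000 (exercise)

€25.00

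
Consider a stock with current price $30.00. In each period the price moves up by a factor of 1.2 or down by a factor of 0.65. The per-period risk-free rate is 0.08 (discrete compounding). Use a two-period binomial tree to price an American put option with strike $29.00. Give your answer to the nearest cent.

$2.74

Risk-neutral probability p = (1 + 0.08 − 0.65)/(1.2 − 0.65) = 0.4300/0.5500 = 0.7818
Terminal stock prices: S_uu = 43.2, S_ud = 23.4, S_dd = 12.68
Terminal payoffs (K − S): max(-14.2, 0) = 0, max(5.6, 0) = 5.6, max(16.32, 0) = 16.32
Node u (S = 36): continuation = 1/1.08·[0.7818·0.0000 + 0.2182·5.6000] = 1.1313; exercise value = 0.0000 ≤ continuation, so V_u = 1.1313
Node d (S = 19.5): continuation = 1/1.08·[0.7818·5.6000 + 0.2182·16.3250] = 7.3519; exercise value = 9.5000 > continuation, so V_d = 9.5000 (exercise)
Node 0 (S = 30): continuation = 1/1.08·[0.7818·1.1313 + 0.2182·9.5000] = 2.7382; exercise value = 0.0000 ≤ continuation, so V_0 = 2.7382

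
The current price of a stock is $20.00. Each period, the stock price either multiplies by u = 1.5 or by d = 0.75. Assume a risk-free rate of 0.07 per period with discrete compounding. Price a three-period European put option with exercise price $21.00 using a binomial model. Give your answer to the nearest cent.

Risk-neutral probability p = (1 + 0.07 − 0.75)/(1.5 − 0.75) = 0.3200/0.7500 = 0.4267
Terminal stock prices: S_uuu = 67.5, S_uud = 33.75, S_udd = 16.88, S_ddd = 8.438
Terminal payoffs (K − S): max(-46.5, 0) = 0, max(-12.75, 0) = 0, max(4.125, 0) = 4.125, max(12.56, 0) = 12.56
Node uu (S = 45): V_uu = 1/1.07·[0.4267·0.0000 + 0.5733·0.0000] = 0.0000
Node ud (S = 22.5): V_ud = 1/1.07·[0.4267·0.0000 + 0.5733·4.1250] = 2.2103
Node dd (S = 11.25): V_dd = 1/1.07·[0.4267·4.1250 + 0.5733·12.5625] = 8.3762
Node u (S = 30): V_u = 1/1.07·[0.4267·0.0000 + 0.5733·2.2103] = 1.1843
Node d (S = 15): V_d = 1/1.07·[0.4267·2.2103 + 0.5733·8.3762] = 5.3695
Node 0 (S = 20): V_0 = 1/1.07·[0.4267·1.1843 + 0.5733·5.3695] = 3.3494

$3.35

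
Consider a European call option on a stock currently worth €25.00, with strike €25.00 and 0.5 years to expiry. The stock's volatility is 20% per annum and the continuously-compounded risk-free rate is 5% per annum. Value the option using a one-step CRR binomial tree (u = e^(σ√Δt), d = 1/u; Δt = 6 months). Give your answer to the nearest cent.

€2.05

CRR parameters: u = e^(σ√Δt) = e^(0.2·√0.5) = 1.1519, d = 1/u = 0.8681
Per-period rate: rΔt = 0.05·0.5 = 0.025, so R = e^0.025 = 1.0253
Risk-neutral probability p = (e^0.025 − 0.8681)/(1.1519 − 0.8681) = 0.1572/0.2838 = 0.5539
Terminal stock prices: S_u = 28.8, S_d = 21.7
Terminal payoffs (S − K): max(3.798, 0) = 3.798, max(-3.297, 0) = 0
Node 0 (S = 25): V_0 = e^(−0.025)·[0.5539·3.7977 + 0.4461·0.0000] = 2.0517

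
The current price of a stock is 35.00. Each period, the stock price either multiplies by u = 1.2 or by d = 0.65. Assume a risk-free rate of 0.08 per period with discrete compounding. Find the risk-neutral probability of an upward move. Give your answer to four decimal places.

p = 0.7818

Risk-neutral probability p = (1 + 0.08 − 0.65)/(1.2 − 0.65) = 0.4300/0.5500 = 0.7818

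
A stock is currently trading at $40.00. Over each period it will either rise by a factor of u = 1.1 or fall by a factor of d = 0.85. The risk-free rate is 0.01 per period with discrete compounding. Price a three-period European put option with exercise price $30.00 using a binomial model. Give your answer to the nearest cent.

Risk-neutral probability p = (1 + 0.01 − 0.85)/(1.1 − 0.85) = 0.1600/0.2500 = 0.6400
Terminal stock prices: S_uuu = 53.24, S_uud = 41.14, S_udd = 31.79, S_ddd = 24.56
Terminal payoffs (K − S): max(-23.24, 0) = 0, max(-11.14, 0) = 0, max(-1.79, 0) = 0, max(5.435, 0) = 5.435
Node uu (S = 48.4): V_uu = 1/1.01·[0.6400·0.0000 + 0.3600·0.0000] = 0.0000
Node ud (S = 37.4): V_ud = 1/1.01·[0.6400·0.0000 + 0.3600·0.0000] = 0.0000
Node dd (S = 28.9): V_dd = 1/1.01·[0.6400·0.0000 + 0.3600·5.4350] = 1.9372
Node u (S = 44): V_u = 1/1.01·[0.6400·0.0000 + 0.3600·0.0000] = 0.0000
Node d (S = 34): V_d = 1/1.01·[0.6400·0.0000 + 0.3600·1.9372] = 0.6905
Node 0 (S = 40): V_0 = 1/1.01·[0.6400·0.0000 + 0.3600·0.6905] = 0.2461

$0.25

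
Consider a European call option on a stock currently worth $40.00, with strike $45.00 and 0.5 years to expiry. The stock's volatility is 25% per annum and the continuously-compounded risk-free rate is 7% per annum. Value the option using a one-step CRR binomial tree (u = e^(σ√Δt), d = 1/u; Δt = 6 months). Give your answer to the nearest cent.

$1.47

CRR parameters: u = e^(σ√Δt) = e^(0.25·√0.5) = 1.1934, d = 1/u = 0.8380
Per-period rate: rΔt = 0.07·0.5 = 0.035, so R = e^0.035 = 1.0356
Risk-neutral probability p = (e^0.035 − 0.8380)/(1.1934 − 0.8380) = 0.1977/0.3554 = 0.5561
Terminal stock prices: S_u = 47.73, S_d = 33.52
Terminal payoffs (S − K): max(2.735, 0) = 2.735, max(-11.48, 0) = 0
Node 0 (S = 40): V_0 = e^(−0.035)·[0.5561·2.7346 + 0.4439·0.0000] = 1.4685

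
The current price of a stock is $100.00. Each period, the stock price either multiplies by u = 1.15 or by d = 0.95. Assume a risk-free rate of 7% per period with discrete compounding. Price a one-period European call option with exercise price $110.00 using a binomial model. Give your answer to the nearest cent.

Risk-neutral probability p = (1 + 0.07 − 0.95)/(1.15 − 0.95) = 0.1200/0.2000 = 0.6000
Terminal stock prices: S_u = 115, S_d = 95
Terminal payoffs (S − K): max(5, 0) = 5, max(-15, 0) = 0
Node 0 (S = 100): V_0 = 1/1.07·[0.6000·5.0000 + 0.4000·0.0000] = 2.8037

$2.80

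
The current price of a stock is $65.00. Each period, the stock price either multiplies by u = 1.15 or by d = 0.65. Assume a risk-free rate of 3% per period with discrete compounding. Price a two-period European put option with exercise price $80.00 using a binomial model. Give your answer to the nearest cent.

$13.65

Risk-neutral probability p = (1 + 0.03 − 0.65)/(1.15 − 0.65) = 0.3800/0.5000 = 0.7600
Terminal stock prices: S_uu = 85.96, S_ud = 48.59, S_dd = 27.46
Terminal payoffs (K − S): max(-5.962, 0) = 0, max(31.41, 0) = 31.41, max(52.54, 0) = 52.54
Node u (S = 74.75): V_u = 1/1.03·[0.7600·0.0000 + 0.2400·31.4125] = 7.3194
Node d (S = 42.25): V_d = 1/1.03·[0.7600·31.4125 + 0.2400·52.5375] = 35.4199
Node 0 (S = 65): V_0 = 1/1.03·[0.7600·7.3194 + 0.2400·35.4199] = 13.6539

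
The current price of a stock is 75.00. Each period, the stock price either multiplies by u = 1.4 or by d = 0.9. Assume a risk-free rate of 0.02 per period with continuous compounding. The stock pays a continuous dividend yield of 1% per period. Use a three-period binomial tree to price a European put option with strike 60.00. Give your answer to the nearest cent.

2.38

Per-period risk-free factor R = e^0.02 = 1.0202; dividend-adjusted growth = e^(0.02−0.01) = 1.0101.
Risk-neutral probability p = (1.0101 − 0.9)/(1.4 − 0.9) = 0.1101/0.5000 = 0.2201
Terminal stock prices: S_uuu = 205.8, S_uud = 132.3, S_udd = 85.05, S_ddd = 54.68
Terminal payoffs (K − S): max(-145.8, 0) = 0, max(-72.3, 0) = 0, max(-25.05, 0) = 0, max(5.325, 0) = 5.325
Node uu (S = 147): V_uu = e^(−0.02)·[0.2201·0.0000 + 0.7799·0.0000] = 0.0000
Node ud (S = 94.5): V_ud = e^(−0.02)·[0.2201·0.0000 + 0.7799·0.0000] = 0.0000
Node dd (S = 60.75): V_dd = e^(−0.02)·[0.2201·0.0000 + 0.7799·5.3250] = 4.0707
Node u (S = 105): V_u = e^(−0.02)·[0.2201·0.0000 + 0.7799·0.0000] = 0.0000
Node d (S = 67.5): V_d = e^(−0.02)·[0.2201·0.0000 + 0.7799·4.0707] = 3.1119
Node 0 (S = 75): V_0 = e^(−0.02)·[0.2201·0.0000 + 0.7799·3.1119] = 2.3789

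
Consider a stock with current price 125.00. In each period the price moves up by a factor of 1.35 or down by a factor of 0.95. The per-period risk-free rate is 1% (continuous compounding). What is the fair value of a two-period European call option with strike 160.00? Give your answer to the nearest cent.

Risk-neutral probability p = (e^0.01 − 0.95)/(1.35 − 0.95) = 0.0601/0.4000 = 0.1501
Terminal stock prices: S_uu = 227.8, S_ud = 160.3, S_dd = 112.8
Terminal payoffs (S − K): max(67.81, 0) = 67.81, max(0.3125, 0) = 0.3125, max(-47.19, 0) = 0
Node u (S = 168.8): V_u = e^(−0.01)·[0.1501·67.8125 + 0.8499·0.3125] = 10.3420
Node d (S = 118.8): V_d = e^(−0.01)·[0.1501·0.3125 + 0.8499·0.0000] = 0.0464
Node 0 (S = 125): V_0 = e^(−0.01)·[0.1501·10.3420 + 0.8499·0.0464] = 1.5762

1.58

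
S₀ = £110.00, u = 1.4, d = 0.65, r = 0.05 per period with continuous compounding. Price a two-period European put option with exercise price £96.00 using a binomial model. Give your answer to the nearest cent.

Risk-neutral probability p = (e^0.05 − 0.65)/(1.4 − 0.65) = 0.4013/0.7500 = 0.5350
Terminal stock prices: S_uu = 215.6, S_ud = 100.1, S_dd = 46.48
Terminal payoffs (K − S): max(-119.6, 0) = 0, max(-4.1, 0) = 0, max(49.52, 0) = 49.52
Node u (S = 154): V_u = e^(−0.05)·[0.5350·0.0000 + 0.4650·0.0000] = 0.0000
Node d (S = 71.5): V_d = e^(−0.05)·[0.5350·0.0000 + 0.4650·49.5250] = 21.9047
Node 0 (S = 110): V_0 = e^(−0.05)·[0.5350·0.0000 + 0.4650·21.9047] = 9.6883

£9.69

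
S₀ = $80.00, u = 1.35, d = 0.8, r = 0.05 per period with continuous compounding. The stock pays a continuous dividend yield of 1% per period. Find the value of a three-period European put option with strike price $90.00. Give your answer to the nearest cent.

$14.96

Per-period risk-free factor R = e^0.05 = 1.0513; dividend-adjusted growth = e^(0.05−0.01) = 1.0408.
Risk-neutral probability p = (1.0408 − 0.8)/(1.35 − 0.8) = 0.2408/0.5500 = 0.4378
Terminal stock prices: S_uuu = 196.8, S_uud = 116.6, S_udd = 69.12, S_ddd = 40.96
Terminal payoffs (K − S): max(-106.8, 0) = 0, max(-26.64, 0) = 0, max(20.88, 0) = 20.88, max(49.04, 0) = 49.04
Node uu (S = 145.8): V_uu = e^(−0.05)·[0.4378·0.0000 + 0.5622·0.0000] = 0.0000
Node ud (S = 86.4): V_ud = e^(−0.05)·[0.4378·0.0000 + 0.5622·20.8800] = 11.1655
Node dd (S = 51.2): V_dd = e^(−0.05)·[0.4378·20.8800 + 0.5622·49.0400] = 34.9201
Node u (S = 108): V_u = e^(−0.05)·[0.4378·0.0000 + 0.5622·11.1655] = 5.9707
Node d (S = 64): V_d = e^(−0.05)·[0.4378·11.1655 + 0.5622·34.9201] = 23.3236
Node 0 (S = 80): V_0 = e^(−0.05)·[0.4378·5.9707 + 0.5622·23.3236] = 14.9589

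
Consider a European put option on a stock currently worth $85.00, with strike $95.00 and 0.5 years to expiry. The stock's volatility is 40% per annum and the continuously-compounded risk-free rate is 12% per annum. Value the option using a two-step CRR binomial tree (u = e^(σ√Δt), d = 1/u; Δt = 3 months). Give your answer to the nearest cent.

$12.75

CRR parameters: u = e^(σ√Δt) = e^(0.4·√0.25) = 1.2214, d = 1/u = 0.8187
Per-period rate: rΔt = 0.12·0.25 = 0.03, so R = e^0.03 = 1.0305
Risk-neutral probability p = (e^0.03 − 0.8187)/(1.2214 − 0.8187) = 0.2117/0.4027 = 0.5258
Terminal stock prices: S_uu = 126.8, S_ud = 85, S_dd = 56.98
Terminal payoffs (K − S): max(-31.81, 0) = 0, max(10, 0) = 10, max(38.02, 0) = 38.02
Node u (S = 103.8): V_u = e^(−0.03)·[0.5258·0.0000 + 0.4742·10.0000] = 4.6019
Node d (S = 69.59): V_d = e^(−0.03)·[0.5258·10.0000 + 0.4742·38.0228] = 22.6002
Node 0 (S = 85): V_0 = e^(−0.03)·[0.5258·4.6019 + 0.4742·22.6002] = 12.7485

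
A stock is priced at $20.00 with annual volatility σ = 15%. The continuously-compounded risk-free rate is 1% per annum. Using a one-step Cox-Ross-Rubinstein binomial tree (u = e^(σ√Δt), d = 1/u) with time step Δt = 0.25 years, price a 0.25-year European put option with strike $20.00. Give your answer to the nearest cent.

$0.72

CRR parameters: u = e^(σ√Δt) = e^(0.15·√0.25) = 1.0779, d = 1/u = 0.9277
Per-period rate: rΔt = 0.01·0.25 = 0.0025, so R = e^0.0025 = 1.0025
Risk-neutral probability p = (e^0.0025 − 0.9277)/(1.0779 − 0.9277) = 0.0748/0.1501 = 0.4979
Terminal stock prices: S_u = 21.56, S_d = 18.55
Terminal payoffs (K − S): max(-1.558, 0) = 0, max(1.445, 0) = 1.445
Node 0 (S = 20): V_0 = e^(−0.0025)·[0.4979·0.0000 + 0.5021·1.4451] = 0.7237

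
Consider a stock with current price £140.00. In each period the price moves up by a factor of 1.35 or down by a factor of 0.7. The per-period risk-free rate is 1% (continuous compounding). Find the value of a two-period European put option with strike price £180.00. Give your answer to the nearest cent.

Risk-neutral probability p = (e^0.01 − 0.7)/(1.35 − 0.7) = 0.3101/0.6500 = 0.4770
Terminal stock prices: S_uu = 255.2, S_ud = 132.3, S_dd = 68.6
Terminal payoffs (K − S): max(-75.15, 0) = 0, max(47.7, 0) = 47.7, max(111.4, 0) = 111.4
Node u (S = 189): V_u = e^(−0.01)·[0.4770·0.0000 + 0.5230·47.7000] = 24.6989
Node d (S = 98): V_d = e^(−0.01)·[0.4770·47.7000 + 0.5230·111.4000] = 80.2090
Node 0 (S = 140): V_0 = e^(−0.01)·[0.4770·24.6989 + 0.5230·80.2090] = 53.1960

£53.20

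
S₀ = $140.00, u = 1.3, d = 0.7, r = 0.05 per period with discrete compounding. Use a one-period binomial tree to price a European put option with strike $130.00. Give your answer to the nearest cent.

Risk-neutral probability p = (1 + 0.05 − 0.7)/(1.3 − 0.7) = 0.3500/0.6000 = 0.5833
Terminal stock prices: S_u = 182, S_d = 98
Terminal payoffs (K − S): max(-52, 0) = 0, max(32, 0) = 32
Node 0 (S = 140): V_0 = 1/1.05·[0.5833·0.0000 + 0.4167·32.0000] = 12.6984

$12.70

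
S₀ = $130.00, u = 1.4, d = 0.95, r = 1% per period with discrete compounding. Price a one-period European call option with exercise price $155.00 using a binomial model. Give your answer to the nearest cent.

Risk-neutral probability p = (1 + 0.01 − 0.95)/(1.4 − 0.95) = 0.0600/0.4500 = 0.1333
Terminal stock prices: S_u = 182, S_d = 123.5
Terminal payoffs (S − K): max(27, 0) = 27, max(-31.5, 0) = 0
Node 0 (S = 130): V_0 = 1/1.01·[0.1333·27.0000 + 0.8667·0.0000] = 3.5644

$3.56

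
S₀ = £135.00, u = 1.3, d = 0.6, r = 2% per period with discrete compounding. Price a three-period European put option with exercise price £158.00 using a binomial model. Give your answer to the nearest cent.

Risk-neutral probability p = (1 + 0.02 − 0.6)/(1.3 − 0.6) = 0.4200/0.7000 = 0.6000
Terminal stock prices: S_uuu = 296.6, S_uud = 136.9, S_udd = 63.18, S_ddd = 29.16
Terminal payoffs (K − S): max(-138.6, 0) = 0, max(21.11, 0) = 21.11, max(94.82, 0) = 94.82, max(128.8, 0) = 128.8
Node uu (S = 228.2): V_uu = 1/1.02·[0.6000·0.0000 + 0.4000·21.1100] = 8.2784
Node ud (S = 105.3): V_ud = 1/1.02·[0.6000·21.1100 + 0.4000·94.8200] = 49.6020
Node dd (S = 48.6): V_dd = 1/1.02·[0.6000·94.8200 + 0.4000·128.8400] = 106.3020
Node u (S = 175.5): V_u = 1/1.02·[0.6000·8.2784 + 0.4000·49.6020] = 24.3214
Node d (S = 81): V_d = 1/1.02·[0.6000·49.6020 + 0.4000·106.3020] = 70.8647
Node 0 (S = 135): V_0 = 1/1.02·[0.6000·24.3214 + 0.4000·70.8647] = 42.0968

£42.10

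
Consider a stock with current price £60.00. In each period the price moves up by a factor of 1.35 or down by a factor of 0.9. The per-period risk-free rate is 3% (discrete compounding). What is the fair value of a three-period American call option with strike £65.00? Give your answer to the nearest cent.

Risk-neutral probability p = (1 + 0.03 − 0.9)/(1.35 − 0.9) = 0.1300/0.4500 = 0.2889
Terminal stock prices: S_uuu = 147.6, S_uud = 98.42, S_udd = 65.61, S_ddd = 43.74
Terminal payoffs (S − K): max(82.62, 0) = 82.62, max(33.42, 0) = 33.42, max(0.61, 0) = 0.61, max(-21.26, 0) = 0
Node uu (S = 109.4): continuation = 1/1.03·[0.2889·82.6225 + 0.7111·33.4150] = 46.2432; exercise value = 44.3500 ≤ continuation, so V_uu = 46.2432
Node ud (S = 72.9): continuation = 1/1.03·[0.2889·33.4150 + 0.7111·0.6100] = 9.7932; exercise value = 7.9000 ≤ continuation, so V_ud = 9.7932
Node dd (S = 48.6): continuation = 1/1.03·[0.2889·0.6100 + 0.7111·0.0000] = 0.1711; exercise value = 0.0000 ≤ continuation, so V_dd = 0.1711
Node u (S = 81): continuation = 1/1.03·[0.2889·46.2432 + 0.7111·9.7932] = 19.7313; exercise value = 16.0000 ≤ continuation, so V_u = 19.7313
Node d (S = 54): continuation = 1/1.03·[0.2889·9.7932 + 0.7111·0.1711] = 2.8649; exercise value = 0.0000 ≤ continuation, so V_d = 2.8649
Node 0 (S = 60): continuation = 1/1.03·[0.2889·19.7313 + 0.7111·2.8649] = 7.5120; exercise value = 0.0000 ≤ continuation, so V_0 = 7.5120

£7.51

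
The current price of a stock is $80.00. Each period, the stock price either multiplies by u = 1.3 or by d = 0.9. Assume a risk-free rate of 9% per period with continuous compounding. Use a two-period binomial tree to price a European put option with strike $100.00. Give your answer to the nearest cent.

$10.46

Risk-neutral probability p = (e^0.09 − 0.9)/(1.3 − 0.9) = 0.1942/0.4000 = 0.4854
Terminal stock prices: S_uu = 135.2, S_ud = 93.6, S_dd = 64.8
Terminal payoffs (K − S): max(-35.2, 0) = 0, max(6.4, 0) = 6.4, max(35.2, 0) = 35.2
Node u (S = 104): V_u = e^(−0.09)·[0.4854·0.0000 + 0.5146·6.4000] = 3.0098
Node d (S = 72): V_d = e^(−0.09)·[0.4854·6.4000 + 0.5146·35.2000] = 19.3931
Node 0 (S = 80): V_0 = e^(−0.09)·[0.4854·3.0098 + 0.5146·19.3931] = 10.4554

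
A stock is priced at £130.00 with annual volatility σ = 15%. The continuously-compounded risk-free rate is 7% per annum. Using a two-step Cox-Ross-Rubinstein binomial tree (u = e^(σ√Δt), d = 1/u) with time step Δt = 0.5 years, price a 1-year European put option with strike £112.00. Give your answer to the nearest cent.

CRR parameters: u = e^(σ√Δt) = e^(0.15·√0.5) = 1.1119, d = 1/u = 0.8994
Per-period rate: rΔt = 0.07·0.5 = 0.035, so R = e^0.035 = 1.0356
Risk-neutral probability p = (e^0.035 − 0.8994)/(1.1119 − 0.8994) = 0.1363/0.2125 = 0.6411
Terminal stock prices: S_uu = 160.7, S_ud = 130, S_dd = 105.2
Terminal payoffs (K − S): max(-48.72, 0) = 0, max(-18, 0) = 0, max(6.848, 0) = 6.848
Node u (S = 144.5): V_u = e^(−0.035)·[0.6411·0.0000 + 0.3589·0.0000] = 0.0000
Node d (S = 116.9): V_d = e^(−0.035)·[0.6411·0.0000 + 0.3589·6.8485] = 2.3733
Node 0 (S = 130): V_0 = e^(−0.035)·[0.6411·0.0000 + 0.3589·2.3733] = 0.8225

£0.82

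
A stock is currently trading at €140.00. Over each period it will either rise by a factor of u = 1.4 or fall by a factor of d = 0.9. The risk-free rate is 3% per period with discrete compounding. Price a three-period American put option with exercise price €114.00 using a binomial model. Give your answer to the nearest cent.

Risk-neutral probability p = (1 + 0.03 − 0.9)/(1.4 − 0.9) = 0.1300/0.5000 = 0.2600
Terminal stock prices: S_uuu = 384.2, S_uud = 247, S_udd = 158.8, S_ddd = 102.1
Terminal payoffs (K − S): max(-270.2, 0) = 0, max(-133, 0) = 0, max(-44.76, 0) = 0, max(11.94, 0) = 11.94
Node uu (S = 274.4): continuation = 1/1.03·[0.2600·0.0000 + 0.7400·0.0000] = 0.0000; exercise value = 0.0000 ≤ continuation, so V_uu = 0.0000
Node ud (S = 176.4): continuation = 1/1.03·[0.2600·0.0000 + 0.7400·0.0000] = 0.0000; exercise value = 0.0000 ≤ continuation, so V_ud = 0.0000
Node dd (S = 113.4): continuation = 1/1.03·[0.2600·0.0000 + 0.7400·11.9400] = 8.5783; exercise value = 0.6000 ≤ continuation, so V_dd = 8.5783
Node u (S = 196): continuation = 1/1.03·[0.2600·0.0000 + 0.7400·0.0000] = 0.0000; exercise value = 0.0000 ≤ continuation, so V_u = 0.0000
Node d (S = 126): continuation = 1/1.03·[0.2600·0.0000 + 0.7400·8.5783] = 6.1630; exercise value = 0.0000 ≤ continuation, so V_d = 6.1630
Node 0 (S = 140): continuation = 1/1.03·[0.2600·0.0000 + 0.7400·6.1630] = 4.4278; exercise value = 0.0000 ≤ continuation, so V_0 = 4.4278

€4.43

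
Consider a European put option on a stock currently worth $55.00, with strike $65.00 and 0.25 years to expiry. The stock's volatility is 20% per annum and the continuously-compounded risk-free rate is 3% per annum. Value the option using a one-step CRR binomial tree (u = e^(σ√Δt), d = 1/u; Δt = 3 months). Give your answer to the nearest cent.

CRR parameters: u = e^(σ√Δt) = e^(0.2·√0.25) = 1.1052, d = 1/u = 0.9048
Per-period rate: rΔt = 0.03·0.25 = 0.0075, so R = e^0.0075 = 1.0075
Risk-neutral probability p = (e^0.0075 − 0.9048)/(1.1052 − 0.9048) = 0.1027/0.2003 = 0.5126
Terminal stock prices: S_u = 60.78, S_d = 49.77
Terminal payoffs (K − S): max(4.216, 0) = 4.216, max(15.23, 0) = 15.23
Node 0 (S = 55): V_0 = e^(−0.0075)·[0.5126·4.2156 + 0.4874·15.2339] = 9.5143

$9.51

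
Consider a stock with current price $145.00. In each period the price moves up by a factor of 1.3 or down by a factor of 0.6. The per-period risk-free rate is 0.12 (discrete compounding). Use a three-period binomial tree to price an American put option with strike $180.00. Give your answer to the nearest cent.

Risk-neutral probability p = (1 + 0.12 − 0.6)/(1.3 − 0.6) = 0.5200/0.7000 = 0.7429
Terminal stock prices: S_uuu = 318.6, S_uud = 147, S_udd = 67.86, S_ddd = 31.32
Terminal payoffs (K − S): max(-138.6, 0) = 0, max(32.97, 0) = 32.97, max(112.1, 0) = 112.1, max(148.7, 0) = 148.7
Node uu (S = 245.1): continuation = 1/1.12·[0.7429·0.0000 + 0.2571·32.9700] = 7.5696; exercise value = 0.0000 ≤ continuation, so V_uu = 7.5696
Node ud (S = 113.1): continuation = 1/1.12·[0.7429·32.9700 + 0.2571·112.1400] = 47.6143; exercise value = 66.9000 > continuation, so V_ud = 66.9000 (exercise)
Node dd (S = 52.2): continuation = 1/1.12·[0.7429·112.1400 + 0.2571·148.6800] = 108.5143; exercise value = 127.8000 > continuation, so V_dd = 127.8000 (exercise)
Node u (S = 188.5): continuation = 1/1.12·[0.7429·7.5696 + 0.2571·66.9000] = 20.3804; exercise value = 0.0000 ≤ continuation, so V_u = 20.3804
Node d (S = 87): continuation = 1/1.12·[0.7429·66.9000 + 0.2571·127.8000] = 73.7143; exercise value = 93.0000 > continuation, so V_d = 93.0000 (exercise)
Node 0 (S = 145): continuation = 1/1.12·[0.7429·20.3804 + 0.2571·93.0000] = 34.8696; exercise value = 35.0000 > continuation, so V_0 = 35.0000 (exercise)

$35.00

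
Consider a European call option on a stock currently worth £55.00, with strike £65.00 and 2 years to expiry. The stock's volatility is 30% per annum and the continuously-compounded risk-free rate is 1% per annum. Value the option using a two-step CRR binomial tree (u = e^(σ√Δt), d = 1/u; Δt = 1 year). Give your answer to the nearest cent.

£6.75

CRR parameters: u = e^(σ√Δt) = e^(0.3·√1) = 1.3499, d = 1/u = 0.7408
Per-period rate: rΔt = 0.01·1 = 0.01, so R = e^0.01 = 1.0101
Risk-neutral probability p = (e^0.01 − 0.7408)/(1.3499 − 0.7408) = 0.2692/0.6090 = 0.4421
Terminal stock prices: S_uu = 100.2, S_ud = 55, S_dd = 30.18
Terminal payoffs (S − K): max(35.22, 0) = 35.22, max(-10, 0) = 0, max(-34.82, 0) = 0
Node u (S = 74.24): V_u = e^(−0.01)·[0.4421·35.2165 + 0.5579·0.0000] = 15.4129
Node d (S = 40.75): V_d = e^(−0.01)·[0.4421·0.0000 + 0.5579·0.0000] = 0.0000
Node 0 (S = 55): V_0 = e^(−0.01)·[0.4421·15.4129 + 0.5579·0.0000] = 6.7456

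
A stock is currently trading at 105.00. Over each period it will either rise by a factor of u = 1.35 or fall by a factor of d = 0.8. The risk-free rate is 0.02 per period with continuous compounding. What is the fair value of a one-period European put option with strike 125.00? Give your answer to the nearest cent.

Risk-neutral probability p = (e^0.02 − 0.8)/(1.35 − 0.8) = 0.2202/0.5500 = 0.4004
Terminal stock prices: S_u = 141.8, S_d = 84
Terminal payoffs (K − S): max(-16.75, 0) = 0, max(41, 0) = 41
Node 0 (S = 105): V_0 = e^(−0.02)·[0.4004·0.0000 + 0.5996·41.0000] = 24.0982

24.10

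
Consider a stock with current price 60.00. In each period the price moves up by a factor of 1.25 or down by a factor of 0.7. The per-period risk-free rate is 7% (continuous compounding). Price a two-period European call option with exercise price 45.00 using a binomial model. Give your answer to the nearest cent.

Risk-neutral probability p = (e^0.07 − 0.7)/(1.25 − 0.7) = 0.3725/0.5500 = 0.6773
Terminal stock prices: S_uu = 93.75, S_ud = 52.5, S_dd = 29.4
Terminal payoffs (S − K): max(48.75, 0) = 48.75, max(7.5, 0) = 7.5, max(-15.6, 0) = 0
Node u (S = 75): V_u = e^(−0.07)·[0.6773·48.7500 + 0.3227·7.5000] = 33.0423
Node d (S = 42): V_d = e^(−0.07)·[0.6773·7.5000 + 0.3227·0.0000] = 4.7362
Node 0 (S = 60): V_0 = e^(−0.07)·[0.6773·33.0423 + 0.3227·4.7362] = 22.2913

22.29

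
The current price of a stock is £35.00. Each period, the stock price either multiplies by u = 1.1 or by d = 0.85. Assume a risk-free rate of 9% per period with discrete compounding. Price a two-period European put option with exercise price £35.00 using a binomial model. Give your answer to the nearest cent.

Risk-neutral probability p = (1 + 0.09 − 0.85)/(1.1 − 0.85) = 0.2400/0.2500 = 0.9600
Terminal stock prices: S_uu = 42.35, S_ud = 32.73, S_dd = 25.29
Terminal payoffs (K − S): max(-7.35, 0) = 0, max(2.275, 0) = 2.275, max(9.713, 0) = 9.713
Node u (S = 38.5): V_u = 1/1.09·[0.9600·0.0000 + 0.0400·2.2750] = 0.0835
Node d (S = 29.75): V_d = 1/1.09·[0.9600·2.2750 + 0.0400·9.7125] = 2.3601
Node 0 (S = 35): V_0 = 1/1.09·[0.9600·0.0835 + 0.0400·2.3601] = 0.1601

£0.16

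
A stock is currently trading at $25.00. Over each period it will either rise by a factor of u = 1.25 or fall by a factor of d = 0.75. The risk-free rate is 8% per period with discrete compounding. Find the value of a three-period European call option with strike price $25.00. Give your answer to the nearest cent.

$6.95

Risk-neutral probability p = (1 + 0.08 − 0.75)/(1.25 − 0.75) = 0.3300/0.5000 = 0.6600
Terminal stock prices: S_uuu = 48.83, S_uud = 29.3, S_udd = 17.58, S_ddd = 10.55
Terminal payoffs (S − K): max(23.83, 0) = 23.83, max(4.297, 0) = 4.297, max(-7.422, 0) = 0, max(-14.45, 0) = 0
Node uu (S = 39.06): V_uu = 1/1.08·[0.6600·23.8281 + 0.3400·4.2969] = 15.9144
Node ud (S = 23.44): V_ud = 1/1.08·[0.6600·4.2969 + 0.3400·0.0000] = 2.6259
Node dd (S = 14.06): V_dd = 1/1.08·[0.6600·0.0000 + 0.3400·0.0000] = 0.0000
Node u (S = 31.25): V_u = 1/1.08·[0.6600·15.9144 + 0.3400·2.6259] = 10.5521
Node d (S = 18.75): V_d = 1/1.08·[0.6600·2.6259 + 0.3400·0.0000] = 1.6047
Node 0 (S = 25): V_0 = 1/1.08·[0.6600·10.5521 + 0.3400·1.6047] = 6.9537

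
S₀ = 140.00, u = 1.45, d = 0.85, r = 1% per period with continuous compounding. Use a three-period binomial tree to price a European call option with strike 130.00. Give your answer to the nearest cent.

30.68

Risk-neutral probability p = (e^0.01 − 0.85)/(1.45 − 0.85) = 0.1601/0.6000 = 0.2668
Terminal stock prices: S_uuu = 426.8, S_uud = 250.2, S_udd = 146.7, S_ddd = 85.98
Terminal payoffs (S − K): max(296.8, 0) = 296.8, max(120.2, 0) = 120.2, max(16.67, 0) = 16.67, max(-44.02, 0) = 0
Node uu (S = 294.4): V_uu = e^(−0.01)·[0.2668·296.8075 + 0.7332·120.1975] = 165.6435
Node ud (S = 172.5): V_ud = e^(−0.01)·[0.2668·120.1975 + 0.7332·16.6675] = 43.8435
Node dd (S = 101.1): V_dd = e^(−0.01)·[0.2668·16.6675 + 0.7332·0.0000] = 4.4018
Node u (S = 203): V_u = e^(−0.01)·[0.2668·165.6435 + 0.7332·43.8435] = 75.5742
Node d (S = 119): V_d = e^(−0.01)·[0.2668·43.8435 + 0.7332·4.4018] = 14.7744
Node 0 (S = 140): V_0 = e^(−0.01)·[0.2668·75.5742 + 0.7332·14.7744] = 30.6844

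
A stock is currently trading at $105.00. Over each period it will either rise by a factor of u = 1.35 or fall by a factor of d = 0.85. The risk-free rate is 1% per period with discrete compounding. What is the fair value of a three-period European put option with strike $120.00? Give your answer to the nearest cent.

Risk-neutral probability p = (1 + 0.01 − 0.85)/(1.35 − 0.85) = 0.1600/0.5000 = 0.3200
Terminal stock prices: S_uuu = 258.3, S_uud = 162.7, S_udd = 102.4, S_ddd = 64.48
Terminal payoffs (K − S): max(-138.3, 0) = 0, max(-42.66, 0) = 0, max(17.59, 0) = 17.59, max(55.52, 0) = 55.52
Node uu (S = 191.4): V_uu = 1/1.01·[0.3200·0.0000 + 0.6800·0.0000] = 0.0000
Node ud (S = 120.5): V_ud = 1/1.01·[0.3200·0.0000 + 0.6800·17.5856] = 11.8398
Node dd (S = 75.86): V_dd = 1/1.01·[0.3200·17.5856 + 0.6800·55.5169] = 42.9494
Node u (S = 141.8): V_u = 1/1.01·[0.3200·0.0000 + 0.6800·11.8398] = 7.9714
Node d (S = 89.25): V_d = 1/1.01·[0.3200·11.8398 + 0.6800·42.9494] = 32.6676
Node 0 (S = 105): V_0 = 1/1.01·[0.3200·7.9714 + 0.6800·32.6676] = 24.5196

$24.52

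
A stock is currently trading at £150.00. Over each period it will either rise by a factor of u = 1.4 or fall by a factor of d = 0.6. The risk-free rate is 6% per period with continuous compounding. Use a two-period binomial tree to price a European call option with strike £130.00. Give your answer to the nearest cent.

£48.48

Risk-neutral probability p = (e^0.06 − 0.6)/(1.4 − 0.6) = 0.4618/0.8000 = 0.5773
Terminal stock prices: S_uu = 294, S_ud = 126, S_dd = 54
Terminal payoffs (S − K): max(164, 0) = 164, max(-4, 0) = 0, max(-76, 0) = 0
Node u (S = 210): V_u = e^(−0.06)·[0.5773·164.0000 + 0.4227·0.0000] = 89.1630
Node d (S = 90): V_d = e^(−0.06)·[0.5773·0.0000 + 0.4227·0.0000] = 0.0000
Node 0 (S = 150): V_0 = e^(−0.06)·[0.5773·89.1630 + 0.4227·0.0000] = 48.4758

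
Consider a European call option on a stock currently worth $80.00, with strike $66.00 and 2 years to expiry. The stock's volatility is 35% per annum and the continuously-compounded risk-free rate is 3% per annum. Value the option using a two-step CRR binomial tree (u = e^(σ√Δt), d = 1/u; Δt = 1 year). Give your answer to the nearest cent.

CRR parameters: u = e^(σ√Δt) = e^(0.35·√1) = 1.4191, d = 1/u = 0.7047
Per-period rate: rΔt = 0.03·1 = 0.03, so R = e^0.03 = 1.0305
Risk-neutral probability p = (e^0.03 − 0.7047)/(1.4191 − 0.7047) = 0.3258/0.7144 = 0.4560
Terminal stock prices: S_uu = 161.1, S_ud = 80, S_dd = 39.73
Terminal payoffs (S − K): max(95.1, 0) = 95.1, max(14, 0) = 14, max(-26.27, 0) = 0
Node u (S = 113.5): V_u = e^(−0.03)·[0.4560·95.1002 + 0.5440·14.0000] = 49.4760
Node d (S = 56.38): V_d = e^(−0.03)·[0.4560·14.0000 + 0.5440·0.0000] = 6.1955
Node 0 (S = 80): V_0 = e^(−0.03)·[0.4560·49.4760 + 0.5440·6.1955] = 25.1656

$25.17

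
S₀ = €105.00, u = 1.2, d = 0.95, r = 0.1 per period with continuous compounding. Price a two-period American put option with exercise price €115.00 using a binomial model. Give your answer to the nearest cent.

Risk-neutral probability p = (e^0.1 − 0.95)/(1.2 − 0.95) = 0.1552/0.2500 = 0.6207
Terminal stock prices: S_uu = 151.2, S_ud = 119.7, S_dd = 94.76
Terminal payoffs (K − S): max(-36.2, 0) = 0, max(-4.7, 0) = 0, max(20.24, 0) = 20.24
Node u (S = 126): continuation = e^(−0.1)·[0.6207·0.0000 + 0.3793·0.0000] = 0.0000; exercise value = 0.0000 ≤ continuation, so V_u = 0.0000
Node d (S = 99.75): continuation = e^(−0.1)·[0.6207·0.0000 + 0.3793·20.2375] = 6.9459; exercise value = 15.2500 > continuation, so V_d = 15.2500 (exercise)
Node 0 (S = 105): continuation = e^(−0.1)·[0.6207·0.0000 + 0.3793·15.2500] = 5.2341; exercise value = 10.0000 > continuation, so V_0 = 10.0000 (exercise)

€10.00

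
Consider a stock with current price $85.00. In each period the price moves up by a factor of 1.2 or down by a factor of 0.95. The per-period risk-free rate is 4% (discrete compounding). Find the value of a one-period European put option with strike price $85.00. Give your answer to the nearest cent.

Risk-neutral probability p = (1 + 0.04 − 0.95)/(1.2 − 0.95) = 0.0900/0.2500 = 0.3600
Terminal stock prices: S_u = 102, S_d = 80.75
Terminal payoffs (K − S): max(-17, 0) = 0, max(4.25, 0) = 4.25
Node 0 (S = 85): V_0 = 1/1.04·[0.3600·0.0000 + 0.6400·4.2500] = 2.6154

$2.62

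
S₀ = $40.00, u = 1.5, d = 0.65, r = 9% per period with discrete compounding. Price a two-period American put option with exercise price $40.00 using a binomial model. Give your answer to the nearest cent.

$6.41

Risk-neutral probability p = (1 + 0.09 − 0.65)/(1.5 − 0.65) = 0.4400/0.8500 = 0.5176
Terminal stock prices: S_uu = 90, S_ud = 39, S_dd = 16.9
Terminal payoffs (K − S): max(-50, 0) = 0, max(1, 0) = 1, max(23.1, 0) = 23.1
Node u (S = 60): continuation = 1/1.09·[0.5176·0.0000 + 0.4824·1.0000] = 0.4425; exercise value = 0.0000 ≤ continuation, so V_u = 0.4425
Node d (S = 26): continuation = 1/1.09·[0.5176·1.0000 + 0.4824·23.1000] = 10.6972; exercise value = 14.0000 > continuation, so V_d = 14.0000 (exercise)
Node 0 (S = 40): continuation = 1/1.09·[0.5176·0.4425 + 0.4824·14.0000] = 6.4055; exercise value = 0.0000 ≤ continuation, so V_0 = 6.4055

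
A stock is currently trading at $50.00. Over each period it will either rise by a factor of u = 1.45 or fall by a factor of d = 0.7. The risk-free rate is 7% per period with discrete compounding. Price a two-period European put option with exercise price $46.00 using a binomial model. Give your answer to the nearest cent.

Risk-neutral probability p = (1 + 0.07 − 0.7)/(1.45 − 0.7) = 0.3700/0.7500 = 0.4933
Terminal stock prices: S_uu = 105.1, S_ud = 50.75, S_dd = 24.5
Terminal payoffs (K − S): max(-59.12, 0) = 0, max(-4.75, 0) = 0, max(21.5, 0) = 21.5
Node u (S = 72.5): V_u = 1/1.07·[0.4933·0.0000 + 0.5067·0.0000] = 0.0000
Node d (S = 35): V_d = 1/1.07·[0.4933·0.0000 + 0.5067·21.5000] = 10.1807
Node 0 (S = 50): V_0 = 1/1.07·[0.4933·0.0000 + 0.5067·10.1807] = 4.8208

$4.82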